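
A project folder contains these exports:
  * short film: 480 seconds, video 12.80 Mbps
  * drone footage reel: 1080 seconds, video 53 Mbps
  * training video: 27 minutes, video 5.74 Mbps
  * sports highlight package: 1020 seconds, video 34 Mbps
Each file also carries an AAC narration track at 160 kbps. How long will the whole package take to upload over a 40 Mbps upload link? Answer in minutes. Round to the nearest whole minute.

Audio: 160 kbps = 0.160 Mbps.
short film: 12.960 Mbps × 480 s = 6220.8 Mb
drone footage reel: 53.160 Mbps × 1080 s = 57412.8 Mb
training video: 5.900 Mbps × 1620 s = 9558.0 Mb
sports highlight package: 34.160 Mbps × 1020 s = 34843.2 Mb
Total: 108034.8 Mb = 13504.4 MB.
At 40 Mbps: 108034.8 / 40 = 2701 s ≈ 45 minutes.

45 minutes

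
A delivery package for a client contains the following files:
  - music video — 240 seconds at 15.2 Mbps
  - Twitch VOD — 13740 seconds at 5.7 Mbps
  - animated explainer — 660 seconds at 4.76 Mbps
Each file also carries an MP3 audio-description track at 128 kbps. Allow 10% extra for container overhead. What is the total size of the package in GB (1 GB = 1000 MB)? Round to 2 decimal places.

Audio: 128 kbps = 0.128 Mbps.
music video: 15.328 Mbps × 240 s × 1.10 = 4046.6 Mb
Twitch VOD: 5.828 Mbps × 13740 s × 1.10 = 88084.4 Mb
animated explainer: 4.888 Mbps × 660 s × 1.10 = 3548.7 Mb
Total: 95679.7 Mb = 11960.0 MB.
= 11.96 GB.

11.96 GB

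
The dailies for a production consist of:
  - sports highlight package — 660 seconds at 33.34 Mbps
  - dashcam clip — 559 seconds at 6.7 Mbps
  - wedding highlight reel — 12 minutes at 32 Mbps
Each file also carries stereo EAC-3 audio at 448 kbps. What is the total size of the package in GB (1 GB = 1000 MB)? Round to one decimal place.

Audio: 448 kbps = 0.448 Mbps.
sports highlight package: 33.788 Mbps × 660 s = 22300.1 Mb
dashcam clip: 7.148 Mbps × 559 s = 3995.7 Mb
wedding highlight reel: 32.448 Mbps × 720 s = 23362.6 Mb
Total: 49658.4 Mb = 6207.3 MB.
= 6.207 GB.

6.2 GB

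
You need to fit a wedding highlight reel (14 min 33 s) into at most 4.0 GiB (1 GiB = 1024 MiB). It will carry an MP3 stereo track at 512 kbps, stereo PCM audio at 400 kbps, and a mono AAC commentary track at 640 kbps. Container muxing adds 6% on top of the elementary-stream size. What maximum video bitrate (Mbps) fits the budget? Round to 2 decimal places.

35.58 Mbps

Budget: 4.0 GiB = 34359.7 Mb.
Stream payload after overhead: 34359.7 / 1.06 = 32414.8 Mb.
14 min 33 s = 873 s
Total bitrate budget: 32414.8 Mb / 873 s = 37.130 Mbps.
Audio total: 512 + 400 + 640 = 1552 kbps = 1.552 Mbps.
Video: 37.130 − 1.552 = 35.578 Mbps.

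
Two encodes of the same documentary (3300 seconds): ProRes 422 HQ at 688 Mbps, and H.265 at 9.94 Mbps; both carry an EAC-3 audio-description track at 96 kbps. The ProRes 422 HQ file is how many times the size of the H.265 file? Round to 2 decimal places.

Audio: 96 kbps = 0.096 Mbps.
ProRes 422 HQ: 688.096 Mbps × 3300 s = 2270716.8 Mb = 283.840 GB.
H.265: 10.036 Mbps × 3300 s = 33118.8 Mb = 4.140 GB.
Ratio: 283.840 / 4.140 = 68.563.

68.56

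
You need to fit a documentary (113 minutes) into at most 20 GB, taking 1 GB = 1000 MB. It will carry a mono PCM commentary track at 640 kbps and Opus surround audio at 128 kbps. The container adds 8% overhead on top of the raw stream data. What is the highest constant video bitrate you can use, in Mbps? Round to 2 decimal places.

21.08 Mbps

Budget: 20 GB = 160000.0 Mb.
Stream payload after overhead: 160000.0 / 1.08 = 148148.1 Mb.
113 min = 6780 s
Total bitrate budget: 148148.1 Mb / 6780 s = 21.851 Mbps.
Audio total: 640 + 128 = 768 kbps = 0.768 Mbps.
Video: 21.851 − 0.768 = 21.083 Mbps.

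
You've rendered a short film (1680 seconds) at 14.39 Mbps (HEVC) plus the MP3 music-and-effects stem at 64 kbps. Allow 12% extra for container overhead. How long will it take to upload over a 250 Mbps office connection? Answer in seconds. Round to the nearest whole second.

109 seconds

Audio: 64 kbps = 0.064 Mbps.
Total bitrate: 14.454 Mbps.
File: 14.454 Mbps × 1680 s = 24282.7 Mb.
With 12% container overhead: ×1.12. → 27196.6 Mb.
At 250 Mbps: 27196.6 / 250 = 108.8 s ≈ 109 seconds.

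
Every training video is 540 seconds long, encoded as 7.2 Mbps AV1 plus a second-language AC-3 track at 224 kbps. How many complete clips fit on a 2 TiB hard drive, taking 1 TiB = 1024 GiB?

4388

Audio: 224 kbps = 0.224 Mbps.
Total bitrate: 7.424 Mbps.
Per item: 7.424 Mbps × 540 s = 4,009 Mb = 501.1 MB.
Capacity: 2 TiB = 17,592,186 Mb; 4388.22 items → 4388 complete.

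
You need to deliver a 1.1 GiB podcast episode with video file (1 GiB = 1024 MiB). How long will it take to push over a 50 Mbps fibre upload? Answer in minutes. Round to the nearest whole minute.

3 minutes

File: 1.1 GiB = 9448.9 Mb.
At 50 Mbps: 9448.9 / 50 = 189.0 s ≈ 3.15 minutes.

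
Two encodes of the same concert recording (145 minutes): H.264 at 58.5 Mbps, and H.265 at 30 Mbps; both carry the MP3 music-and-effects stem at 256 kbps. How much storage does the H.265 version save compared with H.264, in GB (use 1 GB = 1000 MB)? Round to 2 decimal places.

145 min = 8700 s
Audio: 256 kbps = 0.256 Mbps.
H.264: 58.756 Mbps × 8700 s = 511177.2 Mb = 63.897 GB.
H.265: 30.256 Mbps × 8700 s = 263227.2 Mb = 32.903 GB.
Saving: 63.897 − 32.903 = 30.994 GB.

30.99 GB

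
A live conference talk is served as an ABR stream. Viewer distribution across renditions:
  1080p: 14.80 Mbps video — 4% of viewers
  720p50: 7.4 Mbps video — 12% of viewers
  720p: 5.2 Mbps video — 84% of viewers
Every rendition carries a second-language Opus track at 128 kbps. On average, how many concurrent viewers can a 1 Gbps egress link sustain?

167

Audio: 128 kbps = 0.128 Mbps.
Average per-viewer bitrate: 0.04×14.928 + 0.12×7.528 + 0.84×5.328 = 5.976 Mbps.
1 Gbps = 1,000 Mbps; 1,000 / 5.976 = 167.34 → 167.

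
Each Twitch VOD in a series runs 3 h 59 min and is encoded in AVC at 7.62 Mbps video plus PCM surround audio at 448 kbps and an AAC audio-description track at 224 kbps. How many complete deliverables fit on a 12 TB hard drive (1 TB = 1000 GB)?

3 h 59 min = 239 min = 14340 s
Audio total: 448 + 224 = 672 kbps = 0.672 Mbps.
Total bitrate: 8.292 Mbps.
Per item: 8.292 Mbps × 14340 s = 118,907 Mb = 14,863 MB.
Capacity: 12 TB = 96,000,000 Mb; 807.35 items → 807 complete.

807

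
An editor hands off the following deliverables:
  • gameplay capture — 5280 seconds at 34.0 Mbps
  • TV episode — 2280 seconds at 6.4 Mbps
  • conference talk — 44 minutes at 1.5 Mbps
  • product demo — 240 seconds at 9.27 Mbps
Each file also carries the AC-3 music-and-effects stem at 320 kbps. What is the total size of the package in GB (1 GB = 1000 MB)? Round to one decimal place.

25.5 GB

Audio: 320 kbps = 0.320 Mbps.
gameplay capture: 34.320 Mbps × 5280 s = 181209.6 Mb
TV episode: 6.720 Mbps × 2280 s = 15321.6 Mb
conference talk: 1.820 Mbps × 2640 s = 4804.8 Mb
product demo: 9.590 Mbps × 240 s = 2301.6 Mb
Total: 203637.6 Mb = 25454.7 MB.
= 25.45 GB.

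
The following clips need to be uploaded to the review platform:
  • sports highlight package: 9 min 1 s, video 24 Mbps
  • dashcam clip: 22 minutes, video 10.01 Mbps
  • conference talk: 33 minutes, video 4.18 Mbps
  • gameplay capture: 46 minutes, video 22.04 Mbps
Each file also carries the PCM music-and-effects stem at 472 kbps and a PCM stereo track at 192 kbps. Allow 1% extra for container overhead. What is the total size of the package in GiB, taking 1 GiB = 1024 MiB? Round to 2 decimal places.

Audio total: 472 + 192 = 664 kbps = 0.664 Mbps.
sports highlight package: 24.664 Mbps × 541 s × 1.01 = 13476.7 Mb
dashcam clip: 10.674 Mbps × 1320 s × 1.01 = 14230.6 Mb
conference talk: 4.844 Mbps × 1980 s × 1.01 = 9687.0 Mb
gameplay capture: 22.704 Mbps × 2760 s × 1.01 = 63289.7 Mb
Total: 100683.9 Mb = 12585.5 MB.
= 11.72 GiB.

11.72 GiB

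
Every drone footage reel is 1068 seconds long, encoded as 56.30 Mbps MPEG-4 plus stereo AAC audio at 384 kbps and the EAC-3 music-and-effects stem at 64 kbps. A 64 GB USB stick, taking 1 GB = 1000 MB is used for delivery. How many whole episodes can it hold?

8

Audio total: 384 + 64 = 448 kbps = 0.448 Mbps.
Total bitrate: 56.748 Mbps.
Per item: 56.748 Mbps × 1068 s = 60,607 Mb = 7,576 MB.
Capacity: 64 GB = 512,000 Mb; 8.45 items → 8 complete.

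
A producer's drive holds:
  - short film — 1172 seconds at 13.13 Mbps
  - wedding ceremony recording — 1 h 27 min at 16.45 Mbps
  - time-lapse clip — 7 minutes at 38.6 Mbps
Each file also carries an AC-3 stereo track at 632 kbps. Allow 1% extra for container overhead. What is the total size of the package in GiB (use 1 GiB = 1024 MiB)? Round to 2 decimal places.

14.32 GiB

Audio: 632 kbps = 0.632 Mbps.
short film: 13.762 Mbps × 1172 s × 1.01 = 16290.4 Mb
wedding ceremony recording: 17.082 Mbps × 5220 s × 1.01 = 90059.7 Mb
time-lapse clip: 39.232 Mbps × 420 s × 1.01 = 16642.2 Mb
Total: 122992.3 Mb = 15374.0 MB.
= 14.32 GiB.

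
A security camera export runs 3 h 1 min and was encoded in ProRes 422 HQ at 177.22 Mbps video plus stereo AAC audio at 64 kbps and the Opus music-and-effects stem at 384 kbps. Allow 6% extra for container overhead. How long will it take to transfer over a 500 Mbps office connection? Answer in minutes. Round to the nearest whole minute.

3 h 1 min = 181 min = 10860 s
Audio total: 64 + 384 = 448 kbps = 0.448 Mbps.
Total bitrate: 177.668 Mbps.
File: 177.668 Mbps × 10860 s = 1929474.5 Mb.
With 6% container overhead: ×1.06. → 2045242.9 Mb.
At 500 Mbps: 2045242.9 / 500 = 4090.5 s ≈ 68.2 minutes.

68 minutes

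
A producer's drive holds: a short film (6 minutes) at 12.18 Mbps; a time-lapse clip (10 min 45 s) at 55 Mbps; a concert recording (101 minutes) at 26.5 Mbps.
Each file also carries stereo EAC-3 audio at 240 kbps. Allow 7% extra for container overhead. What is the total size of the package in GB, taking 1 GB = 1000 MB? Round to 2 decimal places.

27.04 GB

Audio: 240 kbps = 0.240 Mbps.
short film: 12.420 Mbps × 360 s × 1.07 = 4784.2 Mb
time-lapse clip: 55.240 Mbps × 645 s × 1.07 = 38123.9 Mb
concert recording: 26.740 Mbps × 6060 s × 1.07 = 173387.5 Mb
Total: 216295.6 Mb = 27036.9 MB.
= 27.04 GB.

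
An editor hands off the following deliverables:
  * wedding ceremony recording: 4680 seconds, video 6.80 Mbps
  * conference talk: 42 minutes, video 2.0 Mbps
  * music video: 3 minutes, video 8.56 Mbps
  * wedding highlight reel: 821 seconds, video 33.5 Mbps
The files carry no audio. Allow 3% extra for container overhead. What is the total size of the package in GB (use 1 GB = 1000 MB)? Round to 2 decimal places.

8.49 GB

wedding ceremony recording: 6.800 Mbps × 4680 s × 1.03 = 32778.7 Mb
conference talk: 2.000 Mbps × 2520 s × 1.03 = 5191.2 Mb
music video: 8.560 Mbps × 180 s × 1.03 = 1587.0 Mb
wedding highlight reel: 33.500 Mbps × 821 s × 1.03 = 28328.6 Mb
Total: 67885.5 Mb = 8485.7 MB.
= 8.486 GB.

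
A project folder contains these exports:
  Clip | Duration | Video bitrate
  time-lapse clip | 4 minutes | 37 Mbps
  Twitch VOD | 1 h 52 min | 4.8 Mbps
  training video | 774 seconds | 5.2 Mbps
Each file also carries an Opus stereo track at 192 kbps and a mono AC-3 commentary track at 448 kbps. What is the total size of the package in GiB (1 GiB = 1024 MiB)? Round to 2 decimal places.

Audio total: 192 + 448 = 640 kbps = 0.640 Mbps.
time-lapse clip: 37.640 Mbps × 240 s = 9033.6 Mb
Twitch VOD: 5.440 Mbps × 6720 s = 36556.8 Mb
training video: 5.840 Mbps × 774 s = 4520.2 Mb
Total: 50110.6 Mb = 6263.8 MB.
= 5.834 GiB.

5.83 GiB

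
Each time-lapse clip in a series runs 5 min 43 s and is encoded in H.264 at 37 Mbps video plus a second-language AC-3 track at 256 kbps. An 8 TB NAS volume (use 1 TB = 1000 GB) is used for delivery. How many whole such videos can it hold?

5008

5 min 43 s = 343 s
Audio: 256 kbps = 0.256 Mbps.
Total bitrate: 37.256 Mbps.
Per item: 37.256 Mbps × 343 s = 12,779 Mb = 1,597 MB.
Capacity: 8 TB = 64,000,000 Mb; 5008.29 items → 5008 complete.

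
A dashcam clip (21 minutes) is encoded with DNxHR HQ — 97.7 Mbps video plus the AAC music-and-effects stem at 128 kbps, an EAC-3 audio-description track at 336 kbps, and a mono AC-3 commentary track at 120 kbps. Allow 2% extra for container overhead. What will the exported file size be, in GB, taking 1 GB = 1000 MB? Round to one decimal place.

15.8 GB

21 min = 1260 s
Audio total: 128 + 336 + 120 = 584 kbps = 0.584 Mbps.
Total bitrate: 97.7 + 0.584 = 98.284 Mbps.
Stream data: 98.284 Mbps × 1260 s = 123837.8 Mb.
With 2% container overhead: ×1.02.
126,315 Mb ÷ 8 = 15,789 MB → 15.79 GB.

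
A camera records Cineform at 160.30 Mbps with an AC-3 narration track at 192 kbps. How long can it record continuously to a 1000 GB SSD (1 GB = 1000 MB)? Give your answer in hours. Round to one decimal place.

Audio: 192 kbps = 0.192 Mbps.
Total bitrate: 160.30 + 0.192 = 160.492 Mbps.
Capacity: 1000 GB = 8,000,000 Mb.
Recording time: 8,000,000 / 160.492 = 49,847 s ≈ 13.8 hours.

13.8 hours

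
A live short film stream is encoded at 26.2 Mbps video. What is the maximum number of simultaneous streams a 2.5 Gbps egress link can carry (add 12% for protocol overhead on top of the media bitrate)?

85

On the wire with 12% overhead: 29.344 Mbps.
2.5 Gbps = 2,500 Mbps; 2,500 / 29.344 = 85.20 → 85 viewers.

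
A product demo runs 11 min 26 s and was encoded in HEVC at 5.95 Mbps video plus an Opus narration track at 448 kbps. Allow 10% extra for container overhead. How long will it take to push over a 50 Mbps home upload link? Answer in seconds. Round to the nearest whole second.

11 min 26 s = 686 s
Audio: 448 kbps = 0.448 Mbps.
Total bitrate: 6.398 Mbps.
File: 6.398 Mbps × 686 s = 4389.0 Mb.
With 10% container overhead: ×1.10. → 4827.9 Mb.
At 50 Mbps: 4827.9 / 50 = 96.6 s ≈ 96.6 seconds.

97 seconds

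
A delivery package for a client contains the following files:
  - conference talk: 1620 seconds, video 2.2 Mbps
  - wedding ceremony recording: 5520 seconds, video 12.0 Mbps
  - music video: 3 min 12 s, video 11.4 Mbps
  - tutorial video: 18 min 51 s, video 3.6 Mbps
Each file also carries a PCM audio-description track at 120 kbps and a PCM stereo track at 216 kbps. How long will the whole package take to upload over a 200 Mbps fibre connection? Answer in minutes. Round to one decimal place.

Audio total: 120 + 216 = 336 kbps = 0.336 Mbps.
conference talk: 2.536 Mbps × 1620 s = 4108.3 Mb
wedding ceremony recording: 12.336 Mbps × 5520 s = 68094.7 Mb
music video: 11.736 Mbps × 192 s = 2253.3 Mb
tutorial video: 3.936 Mbps × 1131 s = 4451.6 Mb
Total: 78908.0 Mb = 9863.5 MB.
At 200 Mbps: 78908.0 / 200 = 395 s ≈ 6.58 minutes.

6.6 minutes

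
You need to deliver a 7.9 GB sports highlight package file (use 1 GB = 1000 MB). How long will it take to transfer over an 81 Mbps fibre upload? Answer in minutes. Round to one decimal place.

13.0 minutes

File: 7.9 GB = 63200.0 Mb.
At 81 Mbps: 63200.0 / 81 = 780.2 s ≈ 13 minutes.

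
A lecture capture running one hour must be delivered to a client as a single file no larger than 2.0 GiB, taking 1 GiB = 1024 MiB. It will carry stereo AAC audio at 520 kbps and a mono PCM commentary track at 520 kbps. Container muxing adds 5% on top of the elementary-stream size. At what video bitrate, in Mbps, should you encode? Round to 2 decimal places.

3.50 Mbps

Budget: 2.0 GiB = 17179.9 Mb.
Stream payload after overhead: 17179.9 / 1.05 = 16361.8 Mb.
1 h = 3600 s
Total bitrate budget: 16361.8 Mb / 3600 s = 4.545 Mbps.
Audio total: 520 + 520 = 1040 kbps = 1.040 Mbps.
Video: 4.545 − 1.040 = 3.505 Mbps.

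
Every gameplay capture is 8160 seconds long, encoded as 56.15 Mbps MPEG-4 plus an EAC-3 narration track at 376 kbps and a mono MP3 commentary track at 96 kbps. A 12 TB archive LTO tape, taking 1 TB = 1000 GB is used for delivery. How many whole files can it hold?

Audio total: 376 + 96 = 472 kbps = 0.472 Mbps.
Total bitrate: 56.622 Mbps.
Per item: 56.622 Mbps × 8160 s = 462,036 Mb = 57,754 MB.
Capacity: 12 TB = 96,000,000 Mb; 207.78 items → 207 complete.

207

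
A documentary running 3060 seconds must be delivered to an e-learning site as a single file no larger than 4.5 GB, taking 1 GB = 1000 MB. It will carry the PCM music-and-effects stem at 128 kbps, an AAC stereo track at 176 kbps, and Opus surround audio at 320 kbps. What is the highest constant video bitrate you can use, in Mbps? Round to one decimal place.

Budget: 4.5 GB = 36000.0 Mb.
Total bitrate budget: 36000.0 Mb / 3060 s = 11.765 Mbps.
Audio total: 128 + 176 + 320 = 624 kbps = 0.624 Mbps.
Video: 11.765 − 0.624 = 11.141 Mbps.

11.1 Mbps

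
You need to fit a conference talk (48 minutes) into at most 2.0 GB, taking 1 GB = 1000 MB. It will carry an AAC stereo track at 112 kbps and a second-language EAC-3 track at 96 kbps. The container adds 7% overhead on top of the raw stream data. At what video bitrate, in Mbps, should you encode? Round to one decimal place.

5.0 Mbps

Budget: 2.0 GB = 16000.0 Mb.
Stream payload after overhead: 16000.0 / 1.07 = 14953.3 Mb.
48 min = 2880 s
Total bitrate budget: 14953.3 Mb / 2880 s = 5.192 Mbps.
Audio total: 112 + 96 = 208 kbps = 0.208 Mbps.
Video: 5.192 − 0.208 = 4.984 Mbps.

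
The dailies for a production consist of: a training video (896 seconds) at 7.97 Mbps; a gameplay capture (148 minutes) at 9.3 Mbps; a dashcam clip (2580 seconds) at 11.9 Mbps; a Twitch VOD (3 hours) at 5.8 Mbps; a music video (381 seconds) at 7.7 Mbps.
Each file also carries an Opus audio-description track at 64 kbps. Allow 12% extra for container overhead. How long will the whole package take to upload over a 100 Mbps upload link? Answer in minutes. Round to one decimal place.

35.0 minutes

Audio: 64 kbps = 0.064 Mbps.
training video: 8.034 Mbps × 896 s × 1.12 = 8062.3 Mb
gameplay capture: 9.364 Mbps × 8880 s × 1.12 = 93130.6 Mb
dashcam clip: 11.964 Mbps × 2580 s × 1.12 = 34571.2 Mb
Twitch VOD: 5.864 Mbps × 10800 s × 1.12 = 70930.9 Mb
music video: 7.764 Mbps × 381 s × 1.12 = 3313.1 Mb
Total: 210008.1 Mb = 26251.0 MB.
At 100 Mbps: 210008.1 / 100 = 2100 s ≈ 35 minutes.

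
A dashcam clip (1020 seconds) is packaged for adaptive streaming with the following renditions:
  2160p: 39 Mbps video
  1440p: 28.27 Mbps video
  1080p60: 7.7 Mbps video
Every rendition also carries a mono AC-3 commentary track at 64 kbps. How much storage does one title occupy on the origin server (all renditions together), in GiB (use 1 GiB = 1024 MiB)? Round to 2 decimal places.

Audio: 64 kbps = 0.064 Mbps.
Sum of rendition bitrates: (39+0.064) + (28.27+0.064) + (7.7+0.064) = 75.162 Mbps.
× 1020 s = 76,665 Mb = 9,583 MB = 8.925 GiB.

8.93 GiB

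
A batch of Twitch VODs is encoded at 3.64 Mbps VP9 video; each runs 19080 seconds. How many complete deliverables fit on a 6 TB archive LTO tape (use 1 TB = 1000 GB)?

691

Per item: 3.640 Mbps × 19080 s = 69,451 Mb = 8,681 MB.
Capacity: 6 TB = 48,000,000 Mb; 691.13 items → 691 complete.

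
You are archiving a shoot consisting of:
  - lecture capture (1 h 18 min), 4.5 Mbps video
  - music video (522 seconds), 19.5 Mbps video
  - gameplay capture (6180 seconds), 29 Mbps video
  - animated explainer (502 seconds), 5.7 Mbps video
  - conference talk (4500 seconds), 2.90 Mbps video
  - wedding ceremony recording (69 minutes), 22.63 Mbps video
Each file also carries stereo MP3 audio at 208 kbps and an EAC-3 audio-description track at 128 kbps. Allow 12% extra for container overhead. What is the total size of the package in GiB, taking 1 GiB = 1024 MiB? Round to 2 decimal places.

Audio total: 208 + 128 = 336 kbps = 0.336 Mbps.
lecture capture: 4.836 Mbps × 4680 s × 1.12 = 25348.4 Mb
music video: 19.836 Mbps × 522 s × 1.12 = 11596.9 Mb
gameplay capture: 29.336 Mbps × 6180 s × 1.12 = 203052.1 Mb
animated explainer: 6.036 Mbps × 502 s × 1.12 = 3393.7 Mb
conference talk: 3.236 Mbps × 4500 s × 1.12 = 16309.4 Mb
wedding ceremony recording: 22.966 Mbps × 4140 s × 1.12 = 106488.7 Mb
Total: 366189.2 Mb = 45773.7 MB.
= 42.63 GiB.

42.63 GiB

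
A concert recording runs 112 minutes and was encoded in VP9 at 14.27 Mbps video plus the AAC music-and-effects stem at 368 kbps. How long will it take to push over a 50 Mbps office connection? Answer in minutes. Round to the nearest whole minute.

112 min = 6720 s
Audio: 368 kbps = 0.368 Mbps.
Total bitrate: 14.638 Mbps.
File: 14.638 Mbps × 6720 s = 98367.4 Mb.
At 50 Mbps: 98367.4 / 50 = 1967.3 s ≈ 32.8 minutes.

33 minutes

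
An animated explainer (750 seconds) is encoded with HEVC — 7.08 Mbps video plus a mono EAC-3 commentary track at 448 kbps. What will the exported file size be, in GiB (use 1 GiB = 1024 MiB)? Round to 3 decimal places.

0.657 GiB

Audio: 448 kbps = 0.448 Mbps.
Total bitrate: 7.08 + 0.448 = 7.528 Mbps.
Stream data: 7.528 Mbps × 750 s = 5646.0 Mb.
5,646 Mb = 705,750,000 bytes ÷ 1,073,741,824 = 0.6573 GiB.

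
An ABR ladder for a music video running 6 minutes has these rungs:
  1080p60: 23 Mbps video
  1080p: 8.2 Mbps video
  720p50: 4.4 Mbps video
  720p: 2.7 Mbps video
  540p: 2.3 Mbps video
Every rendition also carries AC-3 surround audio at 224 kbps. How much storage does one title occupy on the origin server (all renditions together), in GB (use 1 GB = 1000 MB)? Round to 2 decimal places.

6 min = 360 s
Audio: 224 kbps = 0.224 Mbps.
Sum of rendition bitrates: (23+0.224) + (8.2+0.224) + (4.4+0.224) + (2.7+0.224) + (2.3+0.224) = 41.720 Mbps.
× 360 s = 15,019 Mb = 1,877 MB = 1.877 GB.

1.88 GB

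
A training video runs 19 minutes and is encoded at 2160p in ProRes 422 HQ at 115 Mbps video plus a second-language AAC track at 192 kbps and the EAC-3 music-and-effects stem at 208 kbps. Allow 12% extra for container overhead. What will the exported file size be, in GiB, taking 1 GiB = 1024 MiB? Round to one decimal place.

19 min = 1140 s
Audio total: 192 + 208 = 400 kbps = 0.400 Mbps.
Total bitrate: 115 + 0.400 = 115.400 Mbps.
Stream data: 115.400 Mbps × 1140 s = 131556.0 Mb.
With 12% container overhead: ×1.12.
147,343 Mb = 18,417,840,000 bytes ÷ 1,073,741,824 = 17.15 GiB.

17.2 GiB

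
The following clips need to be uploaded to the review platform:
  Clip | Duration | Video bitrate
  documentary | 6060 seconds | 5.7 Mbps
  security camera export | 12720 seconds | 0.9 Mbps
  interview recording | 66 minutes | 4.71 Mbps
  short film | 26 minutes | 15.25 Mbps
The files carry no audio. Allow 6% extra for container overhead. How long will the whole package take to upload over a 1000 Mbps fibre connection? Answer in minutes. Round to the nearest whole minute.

2 minutes

documentary: 5.700 Mbps × 6060 s × 1.06 = 36614.5 Mb
security camera export: 0.900 Mbps × 12720 s × 1.06 = 12134.9 Mb
interview recording: 4.710 Mbps × 3960 s × 1.06 = 19770.7 Mb
short film: 15.250 Mbps × 1560 s × 1.06 = 25217.4 Mb
Total: 93737.5 Mb = 11717.2 MB.
At 1000 Mbps: 93737.5 / 1000 = 94 s ≈ 1.56 minutes.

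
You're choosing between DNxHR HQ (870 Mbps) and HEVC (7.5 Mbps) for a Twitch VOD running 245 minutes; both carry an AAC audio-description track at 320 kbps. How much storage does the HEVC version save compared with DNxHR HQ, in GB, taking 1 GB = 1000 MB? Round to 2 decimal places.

1584.84 GB

245 min = 14700 s
Audio: 320 kbps = 0.320 Mbps.
DNxHR HQ: 870.320 Mbps × 14700 s = 12793704.0 Mb = 1599.213 GB.
HEVC: 7.820 Mbps × 14700 s = 114954.0 Mb = 14.369 GB.
Saving: 1599.213 − 14.369 = 1584.844 GB.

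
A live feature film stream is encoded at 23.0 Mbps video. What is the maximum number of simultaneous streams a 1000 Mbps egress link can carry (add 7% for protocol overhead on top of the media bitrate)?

40

On the wire with 7% overhead: 24.610 Mbps.
1000 Mbps = 1,000 Mbps; 1,000 / 24.610 = 40.63 → 40 viewers.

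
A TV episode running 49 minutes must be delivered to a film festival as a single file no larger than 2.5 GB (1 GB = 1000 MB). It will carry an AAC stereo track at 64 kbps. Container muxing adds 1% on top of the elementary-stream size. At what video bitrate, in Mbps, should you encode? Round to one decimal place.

6.7 Mbps

Budget: 2.5 GB = 20000.0 Mb.
Stream payload after overhead: 20000.0 / 1.01 = 19802.0 Mb.
49 min = 2940 s
Total bitrate budget: 19802.0 Mb / 2940 s = 6.735 Mbps.
Audio: 64 kbps = 0.064 Mbps.
Video: 6.735 − 0.064 = 6.671 Mbps.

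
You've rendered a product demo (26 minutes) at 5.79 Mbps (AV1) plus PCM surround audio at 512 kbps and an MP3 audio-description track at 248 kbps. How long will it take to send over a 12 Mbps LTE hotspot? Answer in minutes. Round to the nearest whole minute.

14 minutes

26 min = 1560 s
Audio total: 512 + 248 = 760 kbps = 0.760 Mbps.
Total bitrate: 6.550 Mbps.
File: 6.550 Mbps × 1560 s = 10218.0 Mb.
At 12 Mbps: 10218.0 / 12 = 851.5 s ≈ 14.2 minutes.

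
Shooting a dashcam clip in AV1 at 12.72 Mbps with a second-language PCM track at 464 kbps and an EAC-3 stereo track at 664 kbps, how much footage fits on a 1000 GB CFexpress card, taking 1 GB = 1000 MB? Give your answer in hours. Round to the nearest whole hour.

Audio total: 464 + 664 = 1128 kbps = 1.128 Mbps.
Total bitrate: 12.72 + 1.128 = 13.848 Mbps.
Capacity: 1000 GB = 8,000,000 Mb.
Recording time: 8,000,000 / 13.848 = 577,701 s ≈ 160 hours.

160 hours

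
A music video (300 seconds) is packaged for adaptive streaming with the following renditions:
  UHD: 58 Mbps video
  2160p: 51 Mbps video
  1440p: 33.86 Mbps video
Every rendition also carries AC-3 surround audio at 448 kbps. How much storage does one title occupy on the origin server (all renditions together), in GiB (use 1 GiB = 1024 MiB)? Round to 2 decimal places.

5.04 GiB

Audio: 448 kbps = 0.448 Mbps.
Sum of rendition bitrates: (58+0.448) + (51+0.448) + (33.86+0.448) = 144.204 Mbps.
× 300 s = 43,261 Mb = 5,408 MB = 5.036 GiB.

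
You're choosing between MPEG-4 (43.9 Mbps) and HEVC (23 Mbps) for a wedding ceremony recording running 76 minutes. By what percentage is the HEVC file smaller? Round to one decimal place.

47.6%

76 min = 4560 s
MPEG-4: 43.900 Mbps × 4560 s = 200184.0 Mb = 25.023 GB.
HEVC: 23.000 Mbps × 4560 s = 104880.0 Mb = 13.110 GB.
Reduction: (1 − 13.110/25.023) × 100 = 47.61%.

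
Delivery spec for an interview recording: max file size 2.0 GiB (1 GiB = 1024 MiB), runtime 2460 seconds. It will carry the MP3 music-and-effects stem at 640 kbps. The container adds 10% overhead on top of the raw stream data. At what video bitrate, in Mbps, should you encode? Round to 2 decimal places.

5.71 Mbps

Budget: 2.0 GiB = 17179.9 Mb.
Stream payload after overhead: 17179.9 / 1.10 = 15618.1 Mb.
Total bitrate budget: 15618.1 Mb / 2460 s = 6.349 Mbps.
Audio: 640 kbps = 0.640 Mbps.
Video: 6.349 − 0.640 = 5.709 Mbps.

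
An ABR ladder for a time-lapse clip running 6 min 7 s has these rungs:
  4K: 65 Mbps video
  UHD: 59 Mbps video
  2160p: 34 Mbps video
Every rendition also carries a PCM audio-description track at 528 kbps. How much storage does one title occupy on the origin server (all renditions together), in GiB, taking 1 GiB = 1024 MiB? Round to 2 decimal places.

6.82 GiB

6 min 7 s = 367 s
Audio: 528 kbps = 0.528 Mbps.
Sum of rendition bitrates: (65+0.528) + (59+0.528) + (34+0.528) = 159.584 Mbps.
× 367 s = 58,567 Mb = 7,321 MB = 6.818 GiB.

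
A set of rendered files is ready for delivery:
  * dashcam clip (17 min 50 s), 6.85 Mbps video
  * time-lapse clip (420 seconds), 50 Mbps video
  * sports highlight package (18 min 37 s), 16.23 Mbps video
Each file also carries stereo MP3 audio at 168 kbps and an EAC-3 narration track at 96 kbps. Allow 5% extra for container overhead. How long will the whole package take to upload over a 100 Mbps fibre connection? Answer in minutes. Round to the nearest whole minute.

8 minutes

Audio total: 168 + 96 = 264 kbps = 0.264 Mbps.
dashcam clip: 7.114 Mbps × 1070 s × 1.05 = 7992.6 Mb
time-lapse clip: 50.264 Mbps × 420 s × 1.05 = 22166.4 Mb
sports highlight package: 16.494 Mbps × 1117 s × 1.05 = 19345.0 Mb
Total: 49504.0 Mb = 6188.0 MB.
At 100 Mbps: 49504.0 / 100 = 495 s ≈ 8.25 minutes.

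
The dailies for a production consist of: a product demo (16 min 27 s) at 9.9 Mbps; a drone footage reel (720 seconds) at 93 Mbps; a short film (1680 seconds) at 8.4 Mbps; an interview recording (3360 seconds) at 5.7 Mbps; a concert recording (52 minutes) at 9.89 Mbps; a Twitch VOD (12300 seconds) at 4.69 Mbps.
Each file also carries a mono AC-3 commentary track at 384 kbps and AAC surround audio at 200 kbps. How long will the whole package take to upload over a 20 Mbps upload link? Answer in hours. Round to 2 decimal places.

2.94 hours

Audio total: 384 + 200 = 584 kbps = 0.584 Mbps.
product demo: 10.484 Mbps × 987 s = 10347.7 Mb
drone footage reel: 93.584 Mbps × 720 s = 67380.5 Mb
short film: 8.984 Mbps × 1680 s = 15093.1 Mb
interview recording: 6.284 Mbps × 3360 s = 21114.2 Mb
concert recording: 10.474 Mbps × 3120 s = 32678.9 Mb
Twitch VOD: 5.274 Mbps × 12300 s = 64870.2 Mb
Total: 211484.6 Mb = 26435.6 MB.
At 20 Mbps: 211484.6 / 20 = 10574 s ≈ 2.94 hours.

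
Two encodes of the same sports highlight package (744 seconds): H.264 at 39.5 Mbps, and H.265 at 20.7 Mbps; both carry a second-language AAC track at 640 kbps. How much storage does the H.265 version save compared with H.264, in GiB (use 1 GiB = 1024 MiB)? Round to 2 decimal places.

Audio: 640 kbps = 0.640 Mbps.
H.264: 40.140 Mbps × 744 s = 29864.2 Mb = 3.477 GiB.
H.265: 21.340 Mbps × 744 s = 15877.0 Mb = 1.848 GiB.
Saving: 3.477 − 1.848 = 1.628 GiB.

1.63 GiB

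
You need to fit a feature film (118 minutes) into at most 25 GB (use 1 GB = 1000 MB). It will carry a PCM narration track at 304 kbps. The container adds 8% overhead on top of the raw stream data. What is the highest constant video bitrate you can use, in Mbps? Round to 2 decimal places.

25.85 Mbps

Budget: 25 GB = 200000.0 Mb.
Stream payload after overhead: 200000.0 / 1.08 = 185185.2 Mb.
118 min = 7080 s
Total bitrate budget: 185185.2 Mb / 7080 s = 26.156 Mbps.
Audio: 304 kbps = 0.304 Mbps.
Video: 26.156 − 0.304 = 25.852 Mbps.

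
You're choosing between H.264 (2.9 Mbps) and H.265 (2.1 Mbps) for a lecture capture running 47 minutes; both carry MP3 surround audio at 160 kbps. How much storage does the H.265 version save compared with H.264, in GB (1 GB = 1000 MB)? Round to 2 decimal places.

47 min = 2820 s
Audio: 160 kbps = 0.160 Mbps.
H.264: 3.060 Mbps × 2820 s = 8629.2 Mb = 1.079 GB.
H.265: 2.260 Mbps × 2820 s = 6373.2 Mb = 0.797 GB.
Saving: 1.079 − 0.797 = 0.282 GB.

0.28 GB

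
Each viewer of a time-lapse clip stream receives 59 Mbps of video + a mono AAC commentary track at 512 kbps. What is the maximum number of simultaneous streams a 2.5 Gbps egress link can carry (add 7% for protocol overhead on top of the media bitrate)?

Audio: 512 kbps = 0.512 Mbps.
Per-viewer media rate: 59.512 Mbps.
On the wire with 7% overhead: 63.678 Mbps.
2.5 Gbps = 2,500 Mbps; 2,500 / 63.678 = 39.26 → 39 viewers.

39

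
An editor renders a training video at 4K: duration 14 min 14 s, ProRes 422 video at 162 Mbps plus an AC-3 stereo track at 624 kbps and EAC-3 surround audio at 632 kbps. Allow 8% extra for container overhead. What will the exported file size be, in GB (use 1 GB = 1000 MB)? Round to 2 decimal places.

18.82 GB

14 min 14 s = 854 s
Audio total: 624 + 632 = 1256 kbps = 1.256 Mbps.
Total bitrate: 162 + 1.256 = 163.256 Mbps.
Stream data: 163.256 Mbps × 854 s = 139420.6 Mb.
With 8% container overhead: ×1.08.
150,574 Mb ÷ 8 = 18,822 MB → 18.82 GB.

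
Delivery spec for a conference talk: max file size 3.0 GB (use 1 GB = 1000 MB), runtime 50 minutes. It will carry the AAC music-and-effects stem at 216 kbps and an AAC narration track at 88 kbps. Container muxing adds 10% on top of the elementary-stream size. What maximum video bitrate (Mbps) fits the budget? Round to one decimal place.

Budget: 3.0 GB = 24000.0 Mb.
Stream payload after overhead: 24000.0 / 1.10 = 21818.2 Mb.
50 min = 3000 s
Total bitrate budget: 21818.2 Mb / 3000 s = 7.273 Mbps.
Audio total: 216 + 88 = 304 kbps = 0.304 Mbps.
Video: 7.273 − 0.304 = 6.969 Mbps.

7.0 Mbps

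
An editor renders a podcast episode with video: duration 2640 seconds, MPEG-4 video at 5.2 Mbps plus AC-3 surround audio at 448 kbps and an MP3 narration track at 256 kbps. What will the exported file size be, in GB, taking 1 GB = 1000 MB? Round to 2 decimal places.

1.95 GB

Audio total: 448 + 256 = 704 kbps = 0.704 Mbps.
Total bitrate: 5.2 + 0.704 = 5.904 Mbps.
Stream data: 5.904 Mbps × 2640 s = 15586.6 Mb.
15,587 Mb ÷ 8 = 1,948 MB → 1.948 GB.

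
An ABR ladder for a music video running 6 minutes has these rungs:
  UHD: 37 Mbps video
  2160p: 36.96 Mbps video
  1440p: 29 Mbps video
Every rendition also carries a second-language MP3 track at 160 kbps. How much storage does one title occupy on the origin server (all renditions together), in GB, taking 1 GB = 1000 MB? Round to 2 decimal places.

4.65 GB

6 min = 360 s
Audio: 160 kbps = 0.160 Mbps.
Sum of rendition bitrates: (37+0.160) + (36.96+0.160) + (29+0.160) = 103.440 Mbps.
× 360 s = 37,238 Mb = 4,655 MB = 4.655 GB.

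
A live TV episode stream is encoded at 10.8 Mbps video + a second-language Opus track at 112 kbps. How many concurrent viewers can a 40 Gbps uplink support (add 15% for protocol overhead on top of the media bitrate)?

Audio: 112 kbps = 0.112 Mbps.
Per-viewer media rate: 10.912 Mbps.
On the wire with 15% overhead: 12.549 Mbps.
40 Gbps = 40,000 Mbps; 40,000 / 12.549 = 3187.56 → 3187 viewers.

3187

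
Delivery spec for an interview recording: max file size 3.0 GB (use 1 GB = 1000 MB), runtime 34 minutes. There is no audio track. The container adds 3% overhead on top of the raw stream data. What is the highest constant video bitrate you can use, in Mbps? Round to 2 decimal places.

Budget: 3.0 GB = 24000.0 Mb.
Stream payload after overhead: 24000.0 / 1.03 = 23301.0 Mb.
34 min = 2040 s
Total bitrate budget: 23301.0 Mb / 2040 s = 11.422 Mbps.

11.42 Mbps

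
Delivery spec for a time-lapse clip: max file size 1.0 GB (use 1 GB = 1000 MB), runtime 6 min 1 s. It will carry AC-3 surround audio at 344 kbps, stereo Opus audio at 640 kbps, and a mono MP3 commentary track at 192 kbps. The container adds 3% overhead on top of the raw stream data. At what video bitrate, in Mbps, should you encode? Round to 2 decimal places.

Budget: 1.0 GB = 8000.0 Mb.
Stream payload after overhead: 8000.0 / 1.03 = 7767.0 Mb.
6 min 1 s = 361 s
Total bitrate budget: 7767.0 Mb / 361 s = 21.515 Mbps.
Audio total: 344 + 640 + 192 = 1176 kbps = 1.176 Mbps.
Video: 21.515 − 1.176 = 20.339 Mbps.

20.34 Mbps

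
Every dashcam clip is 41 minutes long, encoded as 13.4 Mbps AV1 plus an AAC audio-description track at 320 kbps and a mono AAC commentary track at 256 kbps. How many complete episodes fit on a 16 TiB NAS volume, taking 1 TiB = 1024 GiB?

4093

41 min = 2460 s
Audio total: 320 + 256 = 576 kbps = 0.576 Mbps.
Total bitrate: 13.976 Mbps.
Per item: 13.976 Mbps × 2460 s = 34,381 Mb = 4,298 MB.
Capacity: 16 TiB = 140,737,488 Mb; 4093.47 items → 4093 complete.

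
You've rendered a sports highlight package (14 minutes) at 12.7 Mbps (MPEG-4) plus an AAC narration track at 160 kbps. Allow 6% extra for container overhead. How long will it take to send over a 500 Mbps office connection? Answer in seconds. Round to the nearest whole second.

23 seconds

14 min = 840 s
Audio: 160 kbps = 0.160 Mbps.
Total bitrate: 12.860 Mbps.
File: 12.860 Mbps × 840 s = 10802.4 Mb.
With 6% container overhead: ×1.06. → 11450.5 Mb.
At 500 Mbps: 11450.5 / 500 = 22.9 s ≈ 22.9 seconds.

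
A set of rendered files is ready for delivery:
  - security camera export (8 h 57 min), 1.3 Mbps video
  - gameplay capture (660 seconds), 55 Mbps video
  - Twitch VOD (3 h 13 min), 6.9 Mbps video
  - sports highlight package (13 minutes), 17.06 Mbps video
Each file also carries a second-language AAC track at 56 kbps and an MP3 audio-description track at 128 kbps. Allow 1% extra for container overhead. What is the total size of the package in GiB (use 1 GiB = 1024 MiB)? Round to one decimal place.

Audio total: 56 + 128 = 184 kbps = 0.184 Mbps.
security camera export: 1.484 Mbps × 32220 s × 1.01 = 48292.6 Mb
gameplay capture: 55.184 Mbps × 660 s × 1.01 = 36785.7 Mb
Twitch VOD: 7.084 Mbps × 11580 s × 1.01 = 82853.0 Mb
sports highlight package: 17.244 Mbps × 780 s × 1.01 = 13584.8 Mb
Total: 181516.1 Mb = 22689.5 MB.
= 21.13 GiB.

21.1 GiB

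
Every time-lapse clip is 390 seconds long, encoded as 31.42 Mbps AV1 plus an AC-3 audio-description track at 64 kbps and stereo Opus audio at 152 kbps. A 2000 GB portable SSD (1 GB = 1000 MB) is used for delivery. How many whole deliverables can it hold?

1296

Audio total: 64 + 152 = 216 kbps = 0.216 Mbps.
Total bitrate: 31.636 Mbps.
Per item: 31.636 Mbps × 390 s = 12,338 Mb = 1,542 MB.
Capacity: 2000 GB = 16,000,000 Mb; 1296.80 items → 1296 complete.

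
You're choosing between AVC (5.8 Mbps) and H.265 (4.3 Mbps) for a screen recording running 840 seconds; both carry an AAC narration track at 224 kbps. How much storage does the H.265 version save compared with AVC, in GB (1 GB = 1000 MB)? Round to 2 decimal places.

Audio: 224 kbps = 0.224 Mbps.
AVC: 6.024 Mbps × 840 s = 5060.2 Mb = 0.633 GB.
H.265: 4.524 Mbps × 840 s = 3800.2 Mb = 0.475 GB.
Saving: 0.633 − 0.475 = 0.158 GB.

0.16 GB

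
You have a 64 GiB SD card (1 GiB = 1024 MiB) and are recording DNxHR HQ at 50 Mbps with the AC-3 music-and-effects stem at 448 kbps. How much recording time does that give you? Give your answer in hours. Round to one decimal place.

Audio: 448 kbps = 0.448 Mbps.
Total bitrate: 50 + 0.448 = 50.448 Mbps.
Capacity: 64 GiB = 549,756 Mb.
Recording time: 549,756 / 50.448 = 10,897 s ≈ 3.03 hours.

3.0 hours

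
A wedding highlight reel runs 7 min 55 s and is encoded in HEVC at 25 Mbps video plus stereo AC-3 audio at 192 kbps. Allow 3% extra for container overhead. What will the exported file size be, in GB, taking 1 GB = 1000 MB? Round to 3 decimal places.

1.541 GB

7 min 55 s = 475 s
Audio: 192 kbps = 0.192 Mbps.
Total bitrate: 25 + 0.192 = 25.192 Mbps.
Stream data: 25.192 Mbps × 475 s = 11966.2 Mb.
With 3% container overhead: ×1.03.
12,325 Mb ÷ 8 = 1,541 MB → 1.541 GB.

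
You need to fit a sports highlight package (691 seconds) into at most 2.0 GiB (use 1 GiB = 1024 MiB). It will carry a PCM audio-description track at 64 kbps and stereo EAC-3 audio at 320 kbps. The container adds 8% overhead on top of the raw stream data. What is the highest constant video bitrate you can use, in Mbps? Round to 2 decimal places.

Budget: 2.0 GiB = 17179.9 Mb.
Stream payload after overhead: 17179.9 / 1.08 = 15907.3 Mb.
Total bitrate budget: 15907.3 Mb / 691 s = 23.021 Mbps.
Audio total: 64 + 320 = 384 kbps = 0.384 Mbps.
Video: 23.021 − 0.384 = 22.637 Mbps.

22.64 Mbps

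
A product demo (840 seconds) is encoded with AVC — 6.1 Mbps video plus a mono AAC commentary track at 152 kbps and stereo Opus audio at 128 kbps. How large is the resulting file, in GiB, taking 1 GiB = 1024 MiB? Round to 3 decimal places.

0.624 GiB

Audio total: 152 + 128 = 280 kbps = 0.280 Mbps.
Total bitrate: 6.1 + 0.280 = 6.380 Mbps.
Stream data: 6.380 Mbps × 840 s = 5359.2 Mb.
5,359 Mb = 669,900,000 bytes ÷ 1,073,741,824 = 0.6239 GiB.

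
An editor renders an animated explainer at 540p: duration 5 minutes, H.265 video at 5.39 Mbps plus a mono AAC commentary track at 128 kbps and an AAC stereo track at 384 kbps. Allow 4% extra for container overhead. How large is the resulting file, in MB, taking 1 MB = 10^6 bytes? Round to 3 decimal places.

230.178 MB

5 min = 300 s
Audio total: 128 + 384 = 512 kbps = 0.512 Mbps.
Total bitrate: 5.39 + 0.512 = 5.902 Mbps.
Stream data: 5.902 Mbps × 300 s = 1770.6 Mb.
With 4% container overhead: ×1.04.
1,841 Mb ÷ 8 = 230.2 MB → 230.2 MB.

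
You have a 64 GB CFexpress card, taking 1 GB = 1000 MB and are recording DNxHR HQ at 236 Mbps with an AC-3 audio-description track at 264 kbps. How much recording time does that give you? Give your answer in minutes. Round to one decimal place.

36.1 minutes

Audio: 264 kbps = 0.264 Mbps.
Total bitrate: 236 + 0.264 = 236.264 Mbps.
Capacity: 64 GB = 512,000 Mb.
Recording time: 512,000 / 236.264 = 2,167 s ≈ 36.1 minutes.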